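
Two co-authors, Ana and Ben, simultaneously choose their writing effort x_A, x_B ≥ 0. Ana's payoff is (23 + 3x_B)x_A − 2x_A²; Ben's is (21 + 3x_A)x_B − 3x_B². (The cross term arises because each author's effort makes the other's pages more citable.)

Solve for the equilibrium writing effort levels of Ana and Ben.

Expanding Ana's payoff: 23x_A + 3x_Bx_A − 2x_A².
∂π/∂x_A = 23 + 3x_B − 4x_A = 0, so x_A = 5.75 + 0.75x_B.
Likewise for Ben: x_B = 3.5 + 0.5x_A.
Plugging x_B into Ana's best response: x_A = 5.75 + 0.75(3.5 + 0.5x_A) ⇒ 0.625x_A = 8.375, so x_A = 13.4.
Then x_B = 3.5 + 0.5·13.4 = 10.2.

13.4, 10.2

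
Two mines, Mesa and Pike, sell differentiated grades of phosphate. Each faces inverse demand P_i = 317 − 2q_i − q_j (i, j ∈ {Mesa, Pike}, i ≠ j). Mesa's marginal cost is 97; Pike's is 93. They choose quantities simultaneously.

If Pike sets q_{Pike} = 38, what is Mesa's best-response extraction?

Mine Mesa's profit: π = q_{Mesa}(317 − 2q_{Mesa} − q_{Pike}) − 97q_{Mesa}.
∂π/∂q_{Mesa} = 220 − 4q_{Mesa} − q_{Pike} = 0 ⇒ q_{Mesa} = 55 − 0.25q_{Pike}.
At q_{Pike} = 38: q_{Mesa} = 55 − 0.25·38 = 45.5.

45.5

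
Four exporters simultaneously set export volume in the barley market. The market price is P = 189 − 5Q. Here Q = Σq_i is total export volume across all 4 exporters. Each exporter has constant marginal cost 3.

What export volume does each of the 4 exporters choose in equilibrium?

A representative exporter's profit is π_i = q_i(189 − 5Q) − 3q_i, with Q = q_i + Σ_{j≠i} q_j.
First-order condition: 186 − 10q_i − 5Σ_{j≠i} q_j = 0.
With identical exporters, set every q_j = q: then 186 − 10q − 15q = 0, i.e. q = 186/25 = 7.44.

7.44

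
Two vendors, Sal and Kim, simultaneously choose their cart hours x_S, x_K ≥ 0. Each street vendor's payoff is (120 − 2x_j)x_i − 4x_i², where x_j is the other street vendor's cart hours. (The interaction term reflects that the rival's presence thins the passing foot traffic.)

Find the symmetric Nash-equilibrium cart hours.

Sal's payoff is (120 − 2x_K)x_S − 4x_S².
∂π/∂x_S = 120 − 2x_K − 8x_S = 0, so x_S = 15 − 0.25x_K.
By symmetry x_K = x_S; substituting into the reaction function, 1.25x_S = 15 and x_S = 12.

12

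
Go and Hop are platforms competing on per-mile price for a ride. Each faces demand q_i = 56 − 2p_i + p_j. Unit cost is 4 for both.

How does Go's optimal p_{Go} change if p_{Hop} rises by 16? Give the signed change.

4

Go's profit: π = (p_{Go} − 4)(56 − 2p_{Go} + p_{Hop}).
∂π/∂p_{Go} = 64 − 4p_{Go} + p_{Hop} = 0 ⇒ p_{Go} = 16 + 0.25p_{Hop}.
The reaction-function slope is 0.25, so a 16-unit rise in p_{Hop} moves p_{Go} by 0.25 × 16 = 4. Go's best response rises — the actions are strategic complements.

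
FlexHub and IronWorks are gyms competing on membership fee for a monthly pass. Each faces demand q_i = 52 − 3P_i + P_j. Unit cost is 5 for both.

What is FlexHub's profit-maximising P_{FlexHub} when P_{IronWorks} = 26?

15.5

FlexHub's profit: π = (P_{FlexHub} − 5)(52 − 3P_{FlexHub} + P_{IronWorks}).
∂π/∂P_{FlexHub} = 67 − 6P_{FlexHub} + P_{IronWorks} = 0 ⇒ P_{FlexHub} = 67/6 + (1/6)P_{IronWorks}.
At P_{IronWorks} = 26: P_{FlexHub} = 67/6 + (1/6)·26 = 15.5.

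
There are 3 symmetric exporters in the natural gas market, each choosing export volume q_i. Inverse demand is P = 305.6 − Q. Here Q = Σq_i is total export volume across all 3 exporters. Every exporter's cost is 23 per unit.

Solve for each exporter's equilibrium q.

A representative exporter's profit is π_i = q_i(305.6 − Q) − 23q_i, with Q = q_i + Σ_{j≠i} q_j.
First-order condition: 282.6 − 2q_i − Σ_{j≠i} q_j = 0.
Imposing symmetry (q_j = q for all j) turns Σ_{j≠i} q_j into 2q, so 282.6 = 4q and q = 70.65.

70.65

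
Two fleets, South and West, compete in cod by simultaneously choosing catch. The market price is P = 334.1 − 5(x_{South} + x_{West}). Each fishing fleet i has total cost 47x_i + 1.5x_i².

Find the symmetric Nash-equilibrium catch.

15.95

Fishing fleet South's profit: π = x_{South}(334.1 − 5(x_{South} + x_{West})) − 47x_{South} − 1.5x_{South}².
∂π/∂x_{South} = 287.1 − 13x_{South} − 5x_{West} = 0, so x_{South} = 2871/130 − (5/13)x_{West}.
The game is symmetric, so in equilibrium x_{West} = x_{South}: the reaction function gives (18/13)x_{South} = 2871/130, hence x_{South} = 15.95.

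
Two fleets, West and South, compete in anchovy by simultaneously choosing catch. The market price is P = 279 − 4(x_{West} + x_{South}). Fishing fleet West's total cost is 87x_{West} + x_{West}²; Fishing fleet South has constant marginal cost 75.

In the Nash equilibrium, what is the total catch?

31.125

Fishing fleet West's profit: π = x_{West}(279 − 4(x_{West} + x_{South})) − 87x_{West} − x_{West}².
∂π/∂x_{West} = 192 − 10x_{West} − 4x_{South} = 0, so x_{West} = 19.2 − 0.4x_{South}.
For South: ∂π/∂x_{South} = 204 − 8x_{South} − 4x_{West} = 0 ⇒ x_{South} = 25.5 − 0.5x_{West}.
Substituting the second reaction function into the first: x_{West} = 19.2 − 0.4(25.5 − 0.5x_{West}), which gives 0.8x_{West} = 9 ⇒ x_{West} = 11.25.
Then x_{South} = 25.5 − 0.5·11.25 = 19.875.
Total catch: 11.25 + 19.875 = 31.125.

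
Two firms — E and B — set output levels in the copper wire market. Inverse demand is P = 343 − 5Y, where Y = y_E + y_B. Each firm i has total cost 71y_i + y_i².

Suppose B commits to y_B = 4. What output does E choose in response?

21

Firm E's profit: π = y_E(343 − 5(y_E + y_B)) − 71y_E − y_E².
∂π/∂y_E = 272 − 12y_E − 5y_B = 0, so y_E = 68/3 − (5/12)y_B.
At y_B = 4: y_E = 68/3 − (5/12)·4 = 21.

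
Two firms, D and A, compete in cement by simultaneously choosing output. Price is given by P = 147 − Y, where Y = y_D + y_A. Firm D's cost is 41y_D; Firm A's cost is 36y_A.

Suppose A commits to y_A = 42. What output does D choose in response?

Firm D's profit: π = y_D(147 − (y_D + y_A)) − 41y_D.
∂π/∂y_D = 106 − 2y_D − y_A = 0, so y_D = 53 − 0.5y_A.
At y_A = 42: y_D = 53 − 0.5·42 = 32.

32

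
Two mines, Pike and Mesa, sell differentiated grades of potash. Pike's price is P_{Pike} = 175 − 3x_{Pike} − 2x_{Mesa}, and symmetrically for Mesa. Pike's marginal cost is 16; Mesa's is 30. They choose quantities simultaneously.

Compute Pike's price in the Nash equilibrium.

78.25

Mine Pike's profit: π = x_{Pike}(175 − 3x_{Pike} − 2x_{Mesa}) − 16x_{Pike}.
∂π/∂x_{Pike} = 159 − 6x_{Pike} − 2x_{Mesa} = 0 ⇒ x_{Pike} = 26.5 − (1/3)x_{Mesa}.
Similarly x_{Mesa} = 145/6 − (1/3)x_{Pike}.
Substituting the second reaction function into the first: x_{Pike} = 26.5 − (1/3)(145/6 − (1/3)x_{Pike}), which gives (8/9)x_{Pike} = 166/9 ⇒ x_{Pike} = 20.75.
Then x_{Mesa} = 145/6 − (1/3)·20.75 = 17.25.
P_{Pike} = 175 − 3·20.75 − 2·17.25 = 78.25.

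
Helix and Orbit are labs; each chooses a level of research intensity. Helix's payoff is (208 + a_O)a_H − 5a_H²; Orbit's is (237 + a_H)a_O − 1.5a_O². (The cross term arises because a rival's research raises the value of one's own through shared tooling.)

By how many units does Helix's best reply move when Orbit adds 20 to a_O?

2

Expanding Helix's payoff: 208a_H + a_Oa_H − 5a_H².
∂π/∂a_H = 208 + a_O − 10a_H = 0, so a_H = 20.8 + 0.1a_O.
The reaction-function slope is 0.1, so a 20-unit rise in a_O moves a_H by 0.1 × 20 = 2. Helix's best response rises — the actions are strategic complements.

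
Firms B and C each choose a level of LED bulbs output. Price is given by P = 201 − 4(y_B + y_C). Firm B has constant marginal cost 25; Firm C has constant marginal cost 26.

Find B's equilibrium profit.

870.25

Firm B's profit: π = y_B(201 − 4(y_B + y_C)) − 25y_B.
∂π/∂y_B = 176 − 8y_B − 4y_C = 0, so y_B = 22 − 0.5y_C.
By the same steps for C: y_C = 21.875 − 0.5y_B.
Plugging y_C into B's best response: y_B = 22 − 0.5(21.875 − 0.5y_B) ⇒ 0.75y_B = 11.0625, so y_B = 14.75.
Then y_C = 21.875 − 0.5·14.75 = 14.5.
Price P = 201 − 4·29.25 = 84.
B's profit: (84 − 25)·14.75 = 870.25.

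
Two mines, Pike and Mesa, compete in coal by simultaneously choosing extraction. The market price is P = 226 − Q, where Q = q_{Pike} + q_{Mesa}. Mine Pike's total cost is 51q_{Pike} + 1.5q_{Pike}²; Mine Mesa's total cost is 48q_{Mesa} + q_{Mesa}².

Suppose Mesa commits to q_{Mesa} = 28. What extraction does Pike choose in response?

Mine Pike's profit: π = q_{Pike}(226 − (q_{Pike} + q_{Mesa})) − 51q_{Pike} − 1.5q_{Pike}².
∂π/∂q_{Pike} = 175 − 5q_{Pike} − q_{Mesa} = 0, so q_{Pike} = 35 − 0.2q_{Mesa}.
At q_{Mesa} = 28: q_{Pike} = 35 − 0.2·28 = 29.4.

29.4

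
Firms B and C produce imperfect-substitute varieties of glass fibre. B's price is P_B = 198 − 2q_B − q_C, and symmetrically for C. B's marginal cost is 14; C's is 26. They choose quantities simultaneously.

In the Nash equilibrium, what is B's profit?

Firm B's profit: π = q_B(198 − 2q_B − q_C) − 14q_B.
∂π/∂q_B = 184 − 4q_B − q_C = 0 ⇒ q_B = 46 − 0.25q_C.
Similarly q_C = 43 − 0.25q_B.
Solving the two reaction functions simultaneously: (1 − (−0.25)(−0.25))q_B = 46 − 0.25·43, so 0.9375q_B = 35.25 and q_B = 37.6.
Then q_C = 43 − 0.25·37.6 = 33.6.
P_B = 198 − 2·37.6 − 33.6 = 89.2.
Profit = (89.2 − 14)·37.6 = 2827.52.

2827.52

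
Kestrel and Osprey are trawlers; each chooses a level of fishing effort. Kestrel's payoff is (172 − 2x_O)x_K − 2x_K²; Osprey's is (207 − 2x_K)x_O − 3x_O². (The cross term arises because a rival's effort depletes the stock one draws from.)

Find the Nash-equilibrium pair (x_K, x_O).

Expanding Kestrel's payoff: 172x_K − 2x_Ox_K − 2x_K².
∂π/∂x_K = 172 − 2x_O − 4x_K = 0, so x_K = 43 − 0.5x_O.
Likewise for Osprey: x_O = 34.5 − (1/3)x_K.
Plugging x_O into Kestrel's best response: x_K = 43 − 0.5(34.5 − (1/3)x_K) ⇒ (5/6)x_K = 25.75, so x_K = 30.9.
Then x_O = 34.5 − (1/3)·30.9 = 24.2.

30.9, 24.2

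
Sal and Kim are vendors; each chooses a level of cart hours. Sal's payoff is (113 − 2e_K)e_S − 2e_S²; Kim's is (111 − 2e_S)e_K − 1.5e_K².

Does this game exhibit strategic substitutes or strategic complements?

Expanding Sal's payoff: 113e_S − 2e_Ke_S − 2e_S².
∂π/∂e_S = 113 − 2e_K − 4e_S = 0, so e_S = 28.25 − 0.5e_K.
The best-response slope de_S/de_K = −0.5 < 0: the reaction function is downward-sloping, so the choices are strategic substitutes.

strategic substitutes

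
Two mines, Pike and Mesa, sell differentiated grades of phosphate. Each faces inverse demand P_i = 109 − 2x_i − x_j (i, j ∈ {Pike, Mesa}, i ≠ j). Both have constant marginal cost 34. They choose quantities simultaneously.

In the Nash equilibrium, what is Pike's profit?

Mine Pike's profit: π = x_{Pike}(109 − 2x_{Pike} − x_{Mesa}) − 34x_{Pike}.
∂π/∂x_{Pike} = 75 − 4x_{Pike} − x_{Mesa} = 0 ⇒ x_{Pike} = 18.75 − 0.25x_{Mesa}.
By symmetry x_{Mesa} = x_{Pike}; substituting into the reaction function, 1.25x_{Pike} = 18.75 and x_{Pike} = 15.
P_{Pike} = 109 − 2·15 − 15 = 64.
Profit = (64 − 34)·15 = 450.

450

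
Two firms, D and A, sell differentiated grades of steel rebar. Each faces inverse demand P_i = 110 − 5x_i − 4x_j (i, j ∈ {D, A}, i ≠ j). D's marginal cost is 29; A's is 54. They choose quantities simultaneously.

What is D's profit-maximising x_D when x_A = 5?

6.1

Firm D's profit: π = x_D(110 − 5x_D − 4x_A) − 29x_D.
∂π/∂x_D = 81 − 10x_D − 4x_A = 0 ⇒ x_D = 8.1 − 0.4x_A.
At x_A = 5: x_D = 8.1 − 0.4·5 = 6.1.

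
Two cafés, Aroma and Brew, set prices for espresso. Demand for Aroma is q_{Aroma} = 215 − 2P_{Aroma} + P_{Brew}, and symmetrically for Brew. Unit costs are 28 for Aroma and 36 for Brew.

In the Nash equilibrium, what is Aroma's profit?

Aroma's profit: π = (P_{Aroma} − 28)(215 − 2P_{Aroma} + P_{Brew}).
∂π/∂P_{Aroma} = 271 − 4P_{Aroma} + P_{Brew} = 0 ⇒ P_{Aroma} = 67.75 + 0.25P_{Brew}.
Similarly P_{Brew} = 71.75 + 0.25P_{Aroma}.
Substituting the second reaction function into the first: P_{Aroma} = 67.75 + 0.25(71.75 + 0.25P_{Aroma}), which gives 0.9375P_{Aroma} = 85.6875 ⇒ P_{Aroma} = 91.4.
Then P_{Brew} = 71.75 + 0.25·91.4 = 94.6.
q_{Aroma} = 215 − 2·91.4 + 94.6 = 126.8.
Profit = (91.4 − 28)·126.8 = 8039.12.

8039.12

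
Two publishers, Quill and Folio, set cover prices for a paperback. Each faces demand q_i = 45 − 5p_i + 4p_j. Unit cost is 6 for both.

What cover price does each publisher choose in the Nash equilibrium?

12.5

Quill's profit: π = (p_{Quill} − 6)(45 − 5p_{Quill} + 4p_{Folio}).
∂π/∂p_{Quill} = 75 − 10p_{Quill} + 4p_{Folio} = 0 ⇒ p_{Quill} = 7.5 + 0.4p_{Folio}.
Setting p_{Quill} = p_{Folio} in the reaction function: p_{Quill} = 7.5 + 0.4p_{Quill}, so p_{Quill} = 7.5 / 0.6 = 12.5.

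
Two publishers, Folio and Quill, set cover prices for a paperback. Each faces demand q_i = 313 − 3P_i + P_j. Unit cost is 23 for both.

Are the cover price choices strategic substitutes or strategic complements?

strategic complements

Folio's profit: π = (P_{Folio} − 23)(313 − 3P_{Folio} + P_{Quill}).
∂π/∂P_{Folio} = 382 − 6P_{Folio} + P_{Quill} = 0 ⇒ P_{Folio} = 191/3 + (1/6)P_{Quill}.
The best-response slope dP_{Folio}/dP_{Quill} = 1/6 > 0: the reaction function is upward-sloping, so the choices are strategic complements.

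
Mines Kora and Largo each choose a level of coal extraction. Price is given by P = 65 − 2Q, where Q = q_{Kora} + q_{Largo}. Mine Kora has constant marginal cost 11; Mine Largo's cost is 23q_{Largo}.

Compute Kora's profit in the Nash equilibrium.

Mine Kora's profit: π = q_{Kora}(65 − 2(q_{Kora} + q_{Largo})) − 11q_{Kora}.
∂π/∂q_{Kora} = 54 − 4q_{Kora} − 2q_{Largo} = 0, so q_{Kora} = 13.5 − 0.5q_{Largo}.
By the same steps for Largo: q_{Largo} = 10.5 − 0.5q_{Kora}.
Plugging q_{Largo} into Kora's best response: q_{Kora} = 13.5 − 0.5(10.5 − 0.5q_{Kora}) ⇒ 0.75q_{Kora} = 8.25, so q_{Kora} = 11.
Then q_{Largo} = 10.5 − 0.5·11 = 5.
Price P = 65 − 2·16 = 33.
Kora's profit: (33 − 11)·11 = 242.

242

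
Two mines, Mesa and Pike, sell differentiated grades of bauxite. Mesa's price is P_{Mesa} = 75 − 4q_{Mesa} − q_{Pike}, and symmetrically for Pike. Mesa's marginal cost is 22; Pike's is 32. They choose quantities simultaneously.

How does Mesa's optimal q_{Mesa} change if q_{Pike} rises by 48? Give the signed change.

Mine Mesa's profit: π = q_{Mesa}(75 − 4q_{Mesa} − q_{Pike}) − 22q_{Mesa}.
∂π/∂q_{Mesa} = 53 − 8q_{Mesa} − q_{Pike} = 0 ⇒ q_{Mesa} = 6.625 − 0.125q_{Pike}.
The reaction-function slope is −0.125, so a 48-unit rise in q_{Pike} moves q_{Mesa} by −0.125 × 48 = −6. Mesa's best response falls — the actions are strategic substitutes.

-6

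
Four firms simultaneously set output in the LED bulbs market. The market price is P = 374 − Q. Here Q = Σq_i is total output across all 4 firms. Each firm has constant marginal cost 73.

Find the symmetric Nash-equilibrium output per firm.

60.2

A representative firm's profit is π_i = q_i(374 − Q) − 73q_i, with Q = q_i + Σ_{j≠i} q_j.
First-order condition: 301 − 2q_i − Σ_{j≠i} q_j = 0.
In a symmetric equilibrium every firm chooses the same q, so Σ_{j≠i} q_j = 3q. The condition becomes 301 − 5q = 0, giving q = 301/5 = 60.2.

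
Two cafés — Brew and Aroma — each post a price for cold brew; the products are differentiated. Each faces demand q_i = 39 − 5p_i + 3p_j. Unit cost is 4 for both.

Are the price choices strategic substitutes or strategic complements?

Brew's profit: π = (p_{Brew} − 4)(39 − 5p_{Brew} + 3p_{Aroma}).
∂π/∂p_{Brew} = 59 − 10p_{Brew} + 3p_{Aroma} = 0 ⇒ p_{Brew} = 5.9 + 0.3p_{Aroma}.
The best-response slope dp_{Brew}/dp_{Aroma} = 0.3 > 0: the reaction function is upward-sloping, so the choices are strategic complements.

strategic complements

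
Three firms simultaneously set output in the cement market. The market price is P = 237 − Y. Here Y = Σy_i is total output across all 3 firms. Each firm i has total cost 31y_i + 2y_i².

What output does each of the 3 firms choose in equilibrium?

25.75

A representative firm's profit is π_i = y_i(237 − Y) − 31y_i − 2y_i², with Y = y_i + Σ_{j≠i} y_j.
First-order condition: 206 − 6y_i − Σ_{j≠i} y_j = 0.
With identical firms, set every y_j = y: then 206 − 6y − 2y = 0, i.e. y = 206/8 = 25.75.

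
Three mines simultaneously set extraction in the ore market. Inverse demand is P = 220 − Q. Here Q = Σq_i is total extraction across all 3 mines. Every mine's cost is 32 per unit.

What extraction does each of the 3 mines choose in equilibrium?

A representative mine's profit is π_i = q_i(220 − Q) − 32q_i, with Q = q_i + Σ_{j≠i} q_j.
First-order condition: 188 − 2q_i − Σ_{j≠i} q_j = 0.
With identical mines, set every q_j = q: then 188 − 2q − 2q = 0, i.e. q = 188/4 = 47.

47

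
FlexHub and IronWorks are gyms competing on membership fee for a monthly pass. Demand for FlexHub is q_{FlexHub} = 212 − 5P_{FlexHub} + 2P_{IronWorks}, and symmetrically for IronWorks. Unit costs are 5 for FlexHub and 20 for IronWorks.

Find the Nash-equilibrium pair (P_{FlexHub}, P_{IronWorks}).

FlexHub's profit: π = (P_{FlexHub} − 5)(212 − 5P_{FlexHub} + 2P_{IronWorks}).
∂π/∂P_{FlexHub} = 237 − 10P_{FlexHub} + 2P_{IronWorks} = 0 ⇒ P_{FlexHub} = 23.7 + 0.2P_{IronWorks}.
Similarly P_{IronWorks} = 31.2 + 0.2P_{FlexHub}.
Substituting the second reaction function into the first: P_{FlexHub} = 23.7 + 0.2(31.2 + 0.2P_{FlexHub}), which gives 0.96P_{FlexHub} = 29.94 ⇒ P_{FlexHub} = 31.1875.
Then P_{IronWorks} = 31.2 + 0.2·31.1875 = 37.4375.

31.1875, 37.4375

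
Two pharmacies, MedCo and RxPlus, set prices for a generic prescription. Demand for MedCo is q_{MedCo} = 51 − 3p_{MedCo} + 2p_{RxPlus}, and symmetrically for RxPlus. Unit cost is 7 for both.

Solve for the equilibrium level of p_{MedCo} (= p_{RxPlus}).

MedCo's profit: π = (p_{MedCo} − 7)(51 − 3p_{MedCo} + 2p_{RxPlus}).
∂π/∂p_{MedCo} = 72 − 6p_{MedCo} + 2p_{RxPlus} = 0 ⇒ p_{MedCo} = 12 + (1/3)p_{RxPlus}.
By symmetry p_{RxPlus} = p_{MedCo}; substituting into the reaction function, (2/3)p_{MedCo} = 12 and p_{MedCo} = 18.

18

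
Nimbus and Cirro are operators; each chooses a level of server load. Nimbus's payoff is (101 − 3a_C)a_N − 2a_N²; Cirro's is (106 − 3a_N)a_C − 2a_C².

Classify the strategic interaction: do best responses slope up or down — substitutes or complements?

Expanding Nimbus's payoff: 101a_N − 3a_Ca_N − 2a_N².
∂π/∂a_N = 101 − 3a_C − 4a_N = 0, so a_N = 25.25 − 0.75a_C.
The best-response slope da_N/da_C = −0.75 < 0: the reaction function is downward-sloping, so the choices are strategic substitutes.

strategic substitutes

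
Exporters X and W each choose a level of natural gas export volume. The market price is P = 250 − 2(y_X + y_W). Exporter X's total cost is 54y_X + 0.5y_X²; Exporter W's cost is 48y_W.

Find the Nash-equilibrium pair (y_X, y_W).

Exporter X's profit: π = y_X(250 − 2(y_X + y_W)) − 54y_X − 0.5y_X².
∂π/∂y_X = 196 − 5y_X − 2y_W = 0, so y_X = 39.2 − 0.4y_W.
For W: ∂π/∂y_W = 202 − 4y_W − 2y_X = 0 ⇒ y_W = 50.5 − 0.5y_X.
Solving the two reaction functions simultaneously: (1 − (−0.4)(−0.5))y_X = 39.2 − 0.4·50.5, so 0.8y_X = 19 and y_X = 23.75.
Then y_W = 50.5 − 0.5·23.75 = 38.625.

23.75, 38.625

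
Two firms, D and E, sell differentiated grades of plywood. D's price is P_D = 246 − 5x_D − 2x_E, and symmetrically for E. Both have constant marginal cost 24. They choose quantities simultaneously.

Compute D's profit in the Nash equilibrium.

1711.25

Firm D's profit: π = x_D(246 − 5x_D − 2x_E) − 24x_D.
∂π/∂x_D = 222 − 10x_D − 2x_E = 0 ⇒ x_D = 22.2 − 0.2x_E.
The game is symmetric, so in equilibrium x_E = x_D: the reaction function gives 1.2x_D = 22.2, hence x_D = 18.5.
P_D = 246 − 5·18.5 − 2·18.5 = 116.5.
Profit = (116.5 − 24)·18.5 = 1711.25.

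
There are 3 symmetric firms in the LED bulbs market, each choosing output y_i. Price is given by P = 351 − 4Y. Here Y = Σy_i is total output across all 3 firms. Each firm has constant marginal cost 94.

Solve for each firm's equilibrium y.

A representative firm's profit is π_i = y_i(351 − 4Y) − 94y_i, with Y = y_i + Σ_{j≠i} y_j.
First-order condition: 257 − 8y_i − 4Σ_{j≠i} y_j = 0.
Imposing symmetry (y_j = y for all j) turns Σ_{j≠i} y_j into 2y, so 257 = 16y and y = 16.0625.

16.0625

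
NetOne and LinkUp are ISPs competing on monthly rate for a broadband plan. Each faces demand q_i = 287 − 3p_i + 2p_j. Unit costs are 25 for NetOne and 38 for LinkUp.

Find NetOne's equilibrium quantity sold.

203.8125

NetOne's profit: π = (p_{NetOne} − 25)(287 − 3p_{NetOne} + 2p_{LinkUp}).
∂π/∂p_{NetOne} = 362 − 6p_{NetOne} + 2p_{LinkUp} = 0 ⇒ p_{NetOne} = 181/3 + (1/3)p_{LinkUp}.
Similarly p_{LinkUp} = 401/6 + (1/3)p_{NetOne}.
Plugging p_{LinkUp} into NetOne's best response: p_{NetOne} = 181/3 + (1/3)(401/6 + (1/3)p_{NetOne}) ⇒ (8/9)p_{NetOne} = 1487/18, so p_{NetOne} = 92.9375.
Then p_{LinkUp} = 401/6 + (1/3)·92.9375 = 97.8125.
q_{NetOne} = 287 − 3·92.9375 + 2·97.8125 = 203.8125.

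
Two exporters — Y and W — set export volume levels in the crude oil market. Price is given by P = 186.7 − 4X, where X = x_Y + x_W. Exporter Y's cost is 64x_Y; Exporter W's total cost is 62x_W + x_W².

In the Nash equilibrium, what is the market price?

109.5125

Exporter Y's profit: π = x_Y(186.7 − 4(x_Y + x_W)) − 64x_Y.
∂π/∂x_Y = 122.7 − 8x_Y − 4x_W = 0, so x_Y = 15.3375 − 0.5x_W.
For W: ∂π/∂x_W = 124.7 − 10x_W − 4x_Y = 0 ⇒ x_W = 12.47 − 0.4x_Y.
Solving the two reaction functions simultaneously: (1 − (−0.5)(−0.4))x_Y = 15.3375 − 0.5·12.47, so 0.8x_Y = 9.1025 and x_Y = 3641/320.
Then x_W = 12.47 − 0.4·(3641/320) = 1267/160.
Equilibrium price: P = 186.7 − 4·(1235/64) = 109.5125.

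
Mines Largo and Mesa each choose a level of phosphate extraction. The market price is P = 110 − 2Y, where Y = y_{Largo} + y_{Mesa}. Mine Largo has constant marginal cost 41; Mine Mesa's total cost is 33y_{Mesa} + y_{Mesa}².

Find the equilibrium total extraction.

Mine Largo's profit: π = y_{Largo}(110 − 2(y_{Largo} + y_{Mesa})) − 41y_{Largo}.
∂π/∂y_{Largo} = 69 − 4y_{Largo} − 2y_{Mesa} = 0, so y_{Largo} = 17.25 − 0.5y_{Mesa}.
For Mesa: ∂π/∂y_{Mesa} = 77 − 6y_{Mesa} − 2y_{Largo} = 0 ⇒ y_{Mesa} = 77/6 − (1/3)y_{Largo}.
Solving the two reaction functions simultaneously: (1 − (−0.5)(−1/3))y_{Largo} = 17.25 − 0.5·(77/6), so (5/6)y_{Largo} = 65/6 and y_{Largo} = 13.
Then y_{Mesa} = 77/6 − (1/3)·13 = 8.5.
Total extraction: 13 + 8.5 = 21.5.

21.5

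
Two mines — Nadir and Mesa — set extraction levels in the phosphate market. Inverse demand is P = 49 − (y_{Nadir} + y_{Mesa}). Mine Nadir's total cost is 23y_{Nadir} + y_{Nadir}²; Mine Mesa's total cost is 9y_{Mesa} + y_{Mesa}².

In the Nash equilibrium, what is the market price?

Mine Nadir's profit: π = y_{Nadir}(49 − (y_{Nadir} + y_{Mesa})) − 23y_{Nadir} − y_{Nadir}².
∂π/∂y_{Nadir} = 26 − 4y_{Nadir} − y_{Mesa} = 0, so y_{Nadir} = 6.5 − 0.25y_{Mesa}.
By the same steps for Mesa: y_{Mesa} = 10 − 0.25y_{Nadir}.
Solving the two reaction functions simultaneously: (1 − (−0.25)(−0.25))y_{Nadir} = 6.5 − 0.25·10, so 0.9375y_{Nadir} = 4 and y_{Nadir} = 64/15.
Then y_{Mesa} = 10 − 0.25·(64/15) = 134/15.
Equilibrium price: P = 49 − 13.2 = 35.8.

35.8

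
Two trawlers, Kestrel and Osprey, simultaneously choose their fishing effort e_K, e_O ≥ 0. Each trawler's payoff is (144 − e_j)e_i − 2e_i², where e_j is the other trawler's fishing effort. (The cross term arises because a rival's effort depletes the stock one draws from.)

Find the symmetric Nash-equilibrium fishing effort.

28.8

Kestrel's payoff is (144 − e_O)e_K − 2e_K².
∂π/∂e_K = 144 − e_O − 4e_K = 0, so e_K = 36 − 0.25e_O.
Setting e_K = e_O in the reaction function: e_K = 36 − 0.25e_K, so e_K = 36 / 1.25 = 28.8.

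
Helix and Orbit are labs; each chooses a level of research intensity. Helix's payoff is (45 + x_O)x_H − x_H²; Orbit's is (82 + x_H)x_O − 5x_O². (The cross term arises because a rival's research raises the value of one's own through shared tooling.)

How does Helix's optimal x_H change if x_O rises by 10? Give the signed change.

Expanding Helix's payoff: 45x_H + x_Ox_H − x_H².
∂π/∂x_H = 45 + x_O − 2x_H = 0, so x_H = 22.5 + 0.5x_O.
The reaction-function slope is 0.5, so a 10-unit rise in x_O moves x_H by 0.5 × 10 = 5. Helix's best response rises — the actions are strategic complements.

5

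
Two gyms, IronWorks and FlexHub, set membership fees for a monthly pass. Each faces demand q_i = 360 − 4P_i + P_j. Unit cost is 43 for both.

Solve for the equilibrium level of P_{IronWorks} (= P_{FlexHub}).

76

IronWorks's profit: π = (P_{IronWorks} − 43)(360 − 4P_{IronWorks} + P_{FlexHub}).
∂π/∂P_{IronWorks} = 532 − 8P_{IronWorks} + P_{FlexHub} = 0 ⇒ P_{IronWorks} = 66.5 + 0.125P_{FlexHub}.
By symmetry P_{FlexHub} = P_{IronWorks}; substituting into the reaction function, 0.875P_{IronWorks} = 66.5 and P_{IronWorks} = 76.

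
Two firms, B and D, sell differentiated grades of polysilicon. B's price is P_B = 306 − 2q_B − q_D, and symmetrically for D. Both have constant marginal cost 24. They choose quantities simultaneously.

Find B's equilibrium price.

Firm B's profit: π = q_B(306 − 2q_B − q_D) − 24q_B.
∂π/∂q_B = 282 − 4q_B − q_D = 0 ⇒ q_B = 70.5 − 0.25q_D.
The game is symmetric, so in equilibrium q_D = q_B: the reaction function gives 1.25q_B = 70.5, hence q_B = 56.4.
P_B = 306 − 2·56.4 − 56.4 = 136.8.

136.8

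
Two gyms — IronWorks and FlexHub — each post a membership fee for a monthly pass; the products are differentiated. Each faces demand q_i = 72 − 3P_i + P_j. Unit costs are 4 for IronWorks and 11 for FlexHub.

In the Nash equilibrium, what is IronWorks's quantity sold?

IronWorks's profit: π = (P_{IronWorks} − 4)(72 − 3P_{IronWorks} + P_{FlexHub}).
∂π/∂P_{IronWorks} = 84 − 6P_{IronWorks} + P_{FlexHub} = 0 ⇒ P_{IronWorks} = 14 + (1/6)P_{FlexHub}.
Similarly P_{FlexHub} = 17.5 + (1/6)P_{IronWorks}.
Plugging P_{FlexHub} into IronWorks's best response: P_{IronWorks} = 14 + (1/6)(17.5 + (1/6)P_{IronWorks}) ⇒ (35/36)P_{IronWorks} = 203/12, so P_{IronWorks} = 17.4.
Then P_{FlexHub} = 17.5 + (1/6)·17.4 = 20.4.
q_{IronWorks} = 72 − 3·17.4 + 20.4 = 40.2.

40.2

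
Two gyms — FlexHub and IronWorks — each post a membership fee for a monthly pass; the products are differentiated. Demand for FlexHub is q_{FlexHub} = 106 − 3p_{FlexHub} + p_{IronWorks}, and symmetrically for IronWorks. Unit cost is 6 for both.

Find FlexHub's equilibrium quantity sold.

FlexHub's profit: π = (p_{FlexHub} − 6)(106 − 3p_{FlexHub} + p_{IronWorks}).
∂π/∂p_{FlexHub} = 124 − 6p_{FlexHub} + p_{IronWorks} = 0 ⇒ p_{FlexHub} = 62/3 + (1/6)p_{IronWorks}.
The game is symmetric, so in equilibrium p_{IronWorks} = p_{FlexHub}: the reaction function gives (5/6)p_{FlexHub} = 62/3, hence p_{FlexHub} = 24.8.
q_{FlexHub} = 106 − 3·24.8 + 24.8 = 56.4.

56.4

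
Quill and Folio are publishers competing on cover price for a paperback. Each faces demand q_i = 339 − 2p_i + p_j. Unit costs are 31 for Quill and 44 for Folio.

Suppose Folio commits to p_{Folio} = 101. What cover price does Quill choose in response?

Quill's profit: π = (p_{Quill} − 31)(339 − 2p_{Quill} + p_{Folio}).
∂π/∂p_{Quill} = 401 − 4p_{Quill} + p_{Folio} = 0 ⇒ p_{Quill} = 100.25 + 0.25p_{Folio}.
At p_{Folio} = 101: p_{Quill} = 100.25 + 0.25·101 = 125.5.

125.5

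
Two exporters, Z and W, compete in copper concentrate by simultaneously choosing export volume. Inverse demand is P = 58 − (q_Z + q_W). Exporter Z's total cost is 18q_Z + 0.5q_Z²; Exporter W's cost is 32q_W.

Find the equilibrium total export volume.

Exporter Z's profit: π = q_Z(58 − (q_Z + q_W)) − 18q_Z − 0.5q_Z².
∂π/∂q_Z = 40 − 3q_Z − q_W = 0, so q_Z = 40/3 − (1/3)q_W.
For W: ∂π/∂q_W = 26 − 2q_W − q_Z = 0 ⇒ q_W = 13 − 0.5q_Z.
Solving the two reaction functions simultaneously: (1 − (−1/3)(−0.5))q_Z = 40/3 − (1/3)·13, so (5/6)q_Z = 9 and q_Z = 10.8.
Then q_W = 13 − 0.5·10.8 = 7.6.
Total export volume: 10.8 + 7.6 = 18.4.

18.4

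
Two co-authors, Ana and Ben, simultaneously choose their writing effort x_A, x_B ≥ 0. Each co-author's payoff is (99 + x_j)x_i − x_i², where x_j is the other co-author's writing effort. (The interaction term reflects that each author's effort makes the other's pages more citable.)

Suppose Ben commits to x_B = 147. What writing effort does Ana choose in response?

Ana's payoff is (99 + x_B)x_A − x_A².
∂π/∂x_A = 99 + x_B − 2x_A = 0, so x_A = 49.5 + 0.5x_B.
At x_B = 147: x_A = 49.5 + 0.5·147 = 123.

123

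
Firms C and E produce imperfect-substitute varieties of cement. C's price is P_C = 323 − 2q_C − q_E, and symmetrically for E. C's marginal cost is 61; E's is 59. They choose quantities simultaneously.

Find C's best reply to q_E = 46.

Firm C's profit: π = q_C(323 − 2q_C − q_E) − 61q_C.
∂π/∂q_C = 262 − 4q_C − q_E = 0 ⇒ q_C = 65.5 − 0.25q_E.
At q_E = 46: q_C = 65.5 − 0.25·46 = 54.

54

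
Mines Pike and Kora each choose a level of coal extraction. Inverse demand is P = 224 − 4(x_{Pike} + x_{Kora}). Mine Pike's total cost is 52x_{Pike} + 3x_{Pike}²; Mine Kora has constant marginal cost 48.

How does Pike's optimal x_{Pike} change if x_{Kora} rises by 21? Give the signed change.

Mine Pike's profit: π = x_{Pike}(224 − 4(x_{Pike} + x_{Kora})) − 52x_{Pike} − 3x_{Pike}².
∂π/∂x_{Pike} = 172 − 14x_{Pike} − 4x_{Kora} = 0, so x_{Pike} = 86/7 − (2/7)x_{Kora}.
The reaction-function slope is −2/7, so a 21-unit rise in x_{Kora} moves x_{Pike} by −2/7 × 21 = −6. Pike's best response falls — the actions are strategic substitutes.

-6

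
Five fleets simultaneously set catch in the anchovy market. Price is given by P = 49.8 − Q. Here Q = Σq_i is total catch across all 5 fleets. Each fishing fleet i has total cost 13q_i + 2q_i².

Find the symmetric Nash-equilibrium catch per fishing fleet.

A representative fishing fleet's profit is π_i = q_i(49.8 − Q) − 13q_i − 2q_i², with Q = q_i + Σ_{j≠i} q_j.
First-order condition: 36.8 − 6q_i − Σ_{j≠i} q_j = 0.
Imposing symmetry (q_j = q for all j) turns Σ_{j≠i} q_j into 4q, so 36.8 = 10q and q = 3.68.

3.68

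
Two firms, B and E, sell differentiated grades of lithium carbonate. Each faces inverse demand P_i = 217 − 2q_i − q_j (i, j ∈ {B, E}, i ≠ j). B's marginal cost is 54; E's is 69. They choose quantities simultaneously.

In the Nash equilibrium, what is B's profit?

Firm B's profit: π = q_B(217 − 2q_B − q_E) − 54q_B.
∂π/∂q_B = 163 − 4q_B − q_E = 0 ⇒ q_B = 40.75 − 0.25q_E.
Similarly q_E = 37 − 0.25q_B.
Plugging q_E into B's best response: q_B = 40.75 − 0.25(37 − 0.25q_B) ⇒ 0.9375q_B = 31.5, so q_B = 33.6.
Then q_E = 37 − 0.25·33.6 = 28.6.
P_B = 217 − 2·33.6 − 28.6 = 121.2.
Profit = (121.2 − 54)·33.6 = 2257.92.

2257.92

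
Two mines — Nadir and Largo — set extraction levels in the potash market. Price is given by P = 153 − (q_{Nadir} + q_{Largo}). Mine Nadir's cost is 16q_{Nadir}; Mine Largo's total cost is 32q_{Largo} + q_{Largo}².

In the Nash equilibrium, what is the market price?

77

Mine Nadir's profit: π = q_{Nadir}(153 − (q_{Nadir} + q_{Largo})) − 16q_{Nadir}.
∂π/∂q_{Nadir} = 137 − 2q_{Nadir} − q_{Largo} = 0, so q_{Nadir} = 68.5 − 0.5q_{Largo}.
For Largo: ∂π/∂q_{Largo} = 121 − 4q_{Largo} − q_{Nadir} = 0 ⇒ q_{Largo} = 30.25 − 0.25q_{Nadir}.
Substituting the second reaction function into the first: q_{Nadir} = 68.5 − 0.5(30.25 − 0.25q_{Nadir}), which gives 0.875q_{Nadir} = 53.375 ⇒ q_{Nadir} = 61.
Then q_{Largo} = 30.25 − 0.25·61 = 15.
Equilibrium price: P = 153 − 76 = 77.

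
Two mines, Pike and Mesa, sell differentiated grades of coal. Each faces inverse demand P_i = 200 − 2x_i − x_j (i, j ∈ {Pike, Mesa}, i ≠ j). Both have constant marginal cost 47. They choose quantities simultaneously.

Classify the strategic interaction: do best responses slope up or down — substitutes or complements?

Mine Pike's profit: π = x_{Pike}(200 − 2x_{Pike} − x_{Mesa}) − 47x_{Pike}.
∂π/∂x_{Pike} = 153 − 4x_{Pike} − x_{Mesa} = 0 ⇒ x_{Pike} = 38.25 − 0.25x_{Mesa}.
The best-response slope dx_{Pike}/dx_{Mesa} = −0.25 < 0: the reaction function is downward-sloping, so the choices are strategic substitutes.

strategic substitutes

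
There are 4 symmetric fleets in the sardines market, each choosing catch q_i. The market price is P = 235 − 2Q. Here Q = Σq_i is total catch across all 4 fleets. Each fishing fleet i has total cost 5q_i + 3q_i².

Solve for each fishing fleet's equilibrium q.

A representative fishing fleet's profit is π_i = q_i(235 − 2Q) − 5q_i − 3q_i², with Q = q_i + Σ_{j≠i} q_j.
First-order condition: 230 − 10q_i − 2Σ_{j≠i} q_j = 0.
In a symmetric equilibrium every fishing fleet chooses the same q, so Σ_{j≠i} q_j = 3q. The condition becomes 230 − 16q = 0, giving q = 230/16 = 14.375.

14.375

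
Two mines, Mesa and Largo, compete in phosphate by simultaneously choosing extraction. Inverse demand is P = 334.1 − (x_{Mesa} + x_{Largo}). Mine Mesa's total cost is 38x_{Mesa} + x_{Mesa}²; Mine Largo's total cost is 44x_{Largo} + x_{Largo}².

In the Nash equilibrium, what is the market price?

Mine Mesa's profit: π = x_{Mesa}(334.1 − (x_{Mesa} + x_{Largo})) − 38x_{Mesa} − x_{Mesa}².
∂π/∂x_{Mesa} = 296.1 − 4x_{Mesa} − x_{Largo} = 0, so x_{Mesa} = 74.025 − 0.25x_{Largo}.
By the same steps for Largo: x_{Largo} = 72.525 − 0.25x_{Mesa}.
Solving the two reaction functions simultaneously: (1 − (−0.25)(−0.25))x_{Mesa} = 74.025 − 0.25·72.525, so 0.9375x_{Mesa} = 8943/160 and x_{Mesa} = 59.62.
Then x_{Largo} = 72.525 − 0.25·59.62 = 57.62.
Equilibrium price: P = 334.1 − 117.24 = 216.86.

216.86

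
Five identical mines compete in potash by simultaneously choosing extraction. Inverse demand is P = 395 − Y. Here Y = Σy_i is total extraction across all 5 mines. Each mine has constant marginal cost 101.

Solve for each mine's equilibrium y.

A representative mine's profit is π_i = y_i(395 − Y) − 101y_i, with Y = y_i + Σ_{j≠i} y_j.
First-order condition: 294 − 2y_i − Σ_{j≠i} y_j = 0.
In a symmetric equilibrium every mine chooses the same y, so Σ_{j≠i} y_j = 4y. The condition becomes 294 − 6y = 0, giving y = 294/6 = 49.

49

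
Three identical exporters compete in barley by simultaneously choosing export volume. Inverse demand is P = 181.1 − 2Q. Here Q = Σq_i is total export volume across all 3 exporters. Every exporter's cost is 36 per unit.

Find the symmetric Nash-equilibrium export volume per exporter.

18.1375

A representative exporter's profit is π_i = q_i(181.1 − 2Q) − 36q_i, with Q = q_i + Σ_{j≠i} q_j.
First-order condition: 145.1 − 4q_i − 2Σ_{j≠i} q_j = 0.
In a symmetric equilibrium every exporter chooses the same q, so Σ_{j≠i} q_j = 2q. The condition becomes 145.1 − 8q = 0, giving q = 145.1/8 = 18.1375.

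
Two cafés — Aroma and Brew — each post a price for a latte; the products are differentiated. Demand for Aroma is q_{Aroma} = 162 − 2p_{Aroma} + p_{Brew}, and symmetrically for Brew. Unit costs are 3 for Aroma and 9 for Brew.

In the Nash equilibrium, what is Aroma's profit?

5788.88

Aroma's profit: π = (p_{Aroma} − 3)(162 − 2p_{Aroma} + p_{Brew}).
∂π/∂p_{Aroma} = 168 − 4p_{Aroma} + p_{Brew} = 0 ⇒ p_{Aroma} = 42 + 0.25p_{Brew}.
Similarly p_{Brew} = 45 + 0.25p_{Aroma}.
Substituting the second reaction function into the first: p_{Aroma} = 42 + 0.25(45 + 0.25p_{Aroma}), which gives 0.9375p_{Aroma} = 53.25 ⇒ p_{Aroma} = 56.8.
Then p_{Brew} = 45 + 0.25·56.8 = 59.2.
q_{Aroma} = 162 − 2·56.8 + 59.2 = 107.6.
Profit = (56.8 − 3)·107.6 = 5788.88.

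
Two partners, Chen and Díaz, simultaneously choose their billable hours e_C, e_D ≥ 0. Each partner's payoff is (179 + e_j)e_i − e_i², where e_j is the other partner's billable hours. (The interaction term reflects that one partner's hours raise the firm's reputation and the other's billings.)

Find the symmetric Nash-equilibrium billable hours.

Chen's payoff is (179 + e_D)e_C − e_C².
∂π/∂e_C = 179 + e_D − 2e_C = 0, so e_C = 89.5 + 0.5e_D.
By symmetry e_D = e_C; substituting into the reaction function, 0.5e_C = 89.5 and e_C = 179.

179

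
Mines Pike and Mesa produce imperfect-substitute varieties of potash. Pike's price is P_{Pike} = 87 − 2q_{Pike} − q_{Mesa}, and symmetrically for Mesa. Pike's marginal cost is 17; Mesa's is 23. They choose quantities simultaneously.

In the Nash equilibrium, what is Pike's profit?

Mine Pike's profit: π = q_{Pike}(87 − 2q_{Pike} − q_{Mesa}) − 17q_{Pike}.
∂π/∂q_{Pike} = 70 − 4q_{Pike} − q_{Mesa} = 0 ⇒ q_{Pike} = 17.5 − 0.25q_{Mesa}.
Similarly q_{Mesa} = 16 − 0.25q_{Pike}.
Solving the two reaction functions simultaneously: (1 − (−0.25)(−0.25))q_{Pike} = 17.5 − 0.25·16, so 0.9375q_{Pike} = 13.5 and q_{Pike} = 14.4.
Then q_{Mesa} = 16 − 0.25·14.4 = 12.4.
P_{Pike} = 87 − 2·14.4 − 12.4 = 45.8.
Profit = (45.8 − 17)·14.4 = 414.72.

414.72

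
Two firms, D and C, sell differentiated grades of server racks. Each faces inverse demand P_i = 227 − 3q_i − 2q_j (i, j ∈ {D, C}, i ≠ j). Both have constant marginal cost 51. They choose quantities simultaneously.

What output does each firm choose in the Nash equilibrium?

22

Firm D's profit: π = q_D(227 − 3q_D − 2q_C) − 51q_D.
∂π/∂q_D = 176 − 6q_D − 2q_C = 0 ⇒ q_D = 88/3 − (1/3)q_C.
By symmetry q_C = q_D; substituting into the reaction function, (4/3)q_D = 88/3 and q_D = 22.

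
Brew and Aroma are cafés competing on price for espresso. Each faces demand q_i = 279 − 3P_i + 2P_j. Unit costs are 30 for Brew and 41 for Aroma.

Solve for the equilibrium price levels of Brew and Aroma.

94.3125, 98.4375

Brew's profit: π = (P_{Brew} − 30)(279 − 3P_{Brew} + 2P_{Aroma}).
∂π/∂P_{Brew} = 369 − 6P_{Brew} + 2P_{Aroma} = 0 ⇒ P_{Brew} = 61.5 + (1/3)P_{Aroma}.
Similarly P_{Aroma} = 67 + (1/3)P_{Brew}.
Substituting the second reaction function into the first: P_{Brew} = 61.5 + (1/3)(67 + (1/3)P_{Brew}), which gives (8/9)P_{Brew} = 503/6 ⇒ P_{Brew} = 94.3125.
Then P_{Aroma} = 67 + (1/3)·94.3125 = 98.4375.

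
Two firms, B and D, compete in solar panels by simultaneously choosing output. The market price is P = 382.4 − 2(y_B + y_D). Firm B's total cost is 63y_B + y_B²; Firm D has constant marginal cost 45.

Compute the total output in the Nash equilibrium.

99.42

Firm B's profit: π = y_B(382.4 − 2(y_B + y_D)) − 63y_B − y_B².
∂π/∂y_B = 319.4 − 6y_B − 2y_D = 0, so y_B = 1597/30 − (1/3)y_D.
For D: ∂π/∂y_D = 337.4 − 4y_D − 2y_B = 0 ⇒ y_D = 84.35 − 0.5y_B.
Substituting the second reaction function into the first: y_B = 1597/30 − (1/3)(84.35 − 0.5y_B), which gives (5/6)y_B = 1507/60 ⇒ y_B = 30.14.
Then y_D = 84.35 − 0.5·30.14 = 69.28.
Total output: 30.14 + 69.28 = 99.42.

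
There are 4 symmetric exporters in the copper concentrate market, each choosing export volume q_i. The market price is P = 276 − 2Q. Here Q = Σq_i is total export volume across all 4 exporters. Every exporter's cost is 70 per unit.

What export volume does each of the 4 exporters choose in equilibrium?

A representative exporter's profit is π_i = q_i(276 − 2Q) − 70q_i, with Q = q_i + Σ_{j≠i} q_j.
First-order condition: 206 − 4q_i − 2Σ_{j≠i} q_j = 0.
With identical exporters, set every q_j = q: then 206 − 4q − 6q = 0, i.e. q = 206/10 = 20.6.

20.6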